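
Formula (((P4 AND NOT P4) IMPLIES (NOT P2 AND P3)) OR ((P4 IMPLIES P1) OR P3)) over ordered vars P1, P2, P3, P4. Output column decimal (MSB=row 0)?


Formula: (((P4 AND NOT P4) IMPLIES (NOT P2 AND P3)) OR ((P4 IMPLIES P1) OR P3)) over P1, P2, P3, P4 (16 rows)
Evaluate each row (bits = P1,P2,P3,P4, MSB first):
  row 0 [0000]: (((0 AND NOT 0) IMPLIES (NOT 0 AND 0)) OR ((0 IMPLIES 0) OR 0)) -> 1
  row 1 [0001]: (((1 AND NOT 1) IMPLIES (NOT 0 AND 0)) OR ((1 IMPLIES 0) OR 0)) -> 1
  row 2 [0010]: (((0 AND NOT 0) IMPLIES (NOT 0 AND 1)) OR ((0 IMPLIES 0) OR 1)) -> 1
  row 3 [0011]: (((1 AND NOT 1) IMPLIES (NOT 0 AND 1)) OR ((1 IMPLIES 0) OR 1)) -> 1
  row 4 [0100]: (((0 AND NOT 0) IMPLIES (NOT 1 AND 0)) OR ((0 IMPLIES 0) OR 0)) -> 1
  row 5 [0101]: (((1 AND NOT 1) IMPLIES (NOT 1 AND 0)) OR ((1 IMPLIES 0) OR 0)) -> 1
  row 6 [0110]: (((0 AND NOT 0) IMPLIES (NOT 1 AND 1)) OR ((0 IMPLIES 0) OR 1)) -> 1
  row 7 [0111]: (((1 AND NOT 1) IMPLIES (NOT 1 AND 1)) OR ((1 IMPLIES 0) OR 1)) -> 1
  row 8 [1000]: (((0 AND NOT 0) IMPLIES (NOT 0 AND 0)) OR ((0 IMPLIES 1) OR 0)) -> 1
  row 9 [1001]: (((1 AND NOT 1) IMPLIES (NOT 0 AND 0)) OR ((1 IMPLIES 1) OR 0)) -> 1
  row 10 [1010]: (((0 AND NOT 0) IMPLIES (NOT 0 AND 1)) OR ((0 IMPLIES 1) OR 1)) -> 1
  row 11 [1011]: (((1 AND NOT 1) IMPLIES (NOT 0 AND 1)) OR ((1 IMPLIES 1) OR 1)) -> 1
  row 12 [1100]: (((0 AND NOT 0) IMPLIES (NOT 1 AND 0)) OR ((0 IMPLIES 1) OR 0)) -> 1
  row 13 [1101]: (((1 AND NOT 1) IMPLIES (NOT 1 AND 0)) OR ((1 IMPLIES 1) OR 0)) -> 1
  row 14 [1110]: (((0 AND NOT 0) IMPLIES (NOT 1 AND 1)) OR ((0 IMPLIES 1) OR 1)) -> 1
  row 15 [1111]: (((1 AND NOT 1) IMPLIES (NOT 1 AND 1)) OR ((1 IMPLIES 1) OR 1)) -> 1
Full result column, 4 rows per line (P1,P2 fixed per line; P3,P4 runs 00..11 left to right):
  rows 0-3 [P1,P2=00]: 1111  = hex F
  rows 4-7 [P1,P2=01]: 1111  = hex F
  rows 8-11 [P1,P2=10]: 1111  = hex F
  rows 12-15 [P1,P2=11]: 1111  = hex F
Output column (row 0 .. row 15) = 1111111111111111
Output column grouped in 4s = 1111 1111 1111 1111 = 0xFFFF
Convert to decimal digit by digit (value = value*16 + digit):
  F -> 15
  15*16 + 15 (F) = 255
  255*16 + 15 (F) = 4095
  4095*16 + 15 (F) = 65535
Decimal = 65535

65535


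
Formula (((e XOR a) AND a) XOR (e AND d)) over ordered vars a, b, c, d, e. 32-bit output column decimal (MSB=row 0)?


Formula: (((e XOR a) AND a) XOR (e AND d)) over a, b, c, d, e (32 rows)
Evaluate each row (bits = a,b,c,d,e, MSB first):
  row 0 [00000]: (((0 XOR 0) AND 0) XOR (0 AND 0)) -> 0
  row 1 [00001]: (((1 XOR 0) AND 0) XOR (1 AND 0)) -> 0
  row 2 [00010]: (((0 XOR 0) AND 0) XOR (0 AND 1)) -> 0
  row 3 [00011]: (((1 XOR 0) AND 0) XOR (1 AND 1)) -> 1
  row 4 [00100]: (((0 XOR 0) AND 0) XOR (0 AND 0)) -> 0
  row 5 [00101]: (((1 XOR 0) AND 0) XOR (1 AND 0)) -> 0
  row 6 [00110]: (((0 XOR 0) AND 0) XOR (0 AND 1)) -> 0
  row 7 [00111]: (((1 XOR 0) AND 0) XOR (1 AND 1)) -> 1
  row 8 [01000]: (((0 XOR 0) AND 0) XOR (0 AND 0)) -> 0
  row 9 [01001]: (((1 XOR 0) AND 0) XOR (1 AND 0)) -> 0
  row 10 [01010]: (((0 XOR 0) AND 0) XOR (0 AND 1)) -> 0
  row 11 [01011]: (((1 XOR 0) AND 0) XOR (1 AND 1)) -> 1
  row 12 [01100]: (((0 XOR 0) AND 0) XOR (0 AND 0)) -> 0
  row 13 [01101]: (((1 XOR 0) AND 0) XOR (1 AND 0)) -> 0
  row 14 [01110]: (((0 XOR 0) AND 0) XOR (0 AND 1)) -> 0
  row 15 [01111]: (((1 XOR 0) AND 0) XOR (1 AND 1)) -> 1
  row 16 [10000]: (((0 XOR 1) AND 1) XOR (0 AND 0)) -> 1
  row 17 [10001]: (((1 XOR 1) AND 1) XOR (1 AND 0)) -> 0
  row 18 [10010]: (((0 XOR 1) AND 1) XOR (0 AND 1)) -> 1
  row 19 [10011]: (((1 XOR 1) AND 1) XOR (1 AND 1)) -> 1
  row 20 [10100]: (((0 XOR 1) AND 1) XOR (0 AND 0)) -> 1
  row 21 [10101]: (((1 XOR 1) AND 1) XOR (1 AND 0)) -> 0
  row 22 [10110]: (((0 XOR 1) AND 1) XOR (0 AND 1)) -> 1
  row 23 [10111]: (((1 XOR 1) AND 1) XOR (1 AND 1)) -> 1
  row 24 [11000]: (((0 XOR 1) AND 1) XOR (0 AND 0)) -> 1
  row 25 [11001]: (((1 XOR 1) AND 1) XOR (1 AND 0)) -> 0
  row 26 [11010]: (((0 XOR 1) AND 1) XOR (0 AND 1)) -> 1
  row 27 [11011]: (((1 XOR 1) AND 1) XOR (1 AND 1)) -> 1
  row 28 [11100]: (((0 XOR 1) AND 1) XOR (0 AND 0)) -> 1
  row 29 [11101]: (((1 XOR 1) AND 1) XOR (1 AND 0)) -> 0
  row 30 [11110]: (((0 XOR 1) AND 1) XOR (0 AND 1)) -> 1
  row 31 [11111]: (((1 XOR 1) AND 1) XOR (1 AND 1)) -> 1
Full result column, 4 rows per line (a,b,c fixed per line; d,e runs 00..11 left to right):
  rows 0-3 [a,b,c=000]: 0001  = hex 1
  rows 4-7 [a,b,c=001]: 0001  = hex 1
  rows 8-11 [a,b,c=010]: 0001  = hex 1
  rows 12-15 [a,b,c=011]: 0001  = hex 1
  rows 16-19 [a,b,c=100]: 1011  = hex B
  rows 20-23 [a,b,c=101]: 1011  = hex B
  rows 24-27 [a,b,c=110]: 1011  = hex B
  rows 28-31 [a,b,c=111]: 1011  = hex B
Output column (row 0 .. row 31) = 00010001000100011011101110111011
Output column grouped in 4s = 0001 0001 0001 0001 1011 1011 1011 1011 = 0x1111BBBB
Convert to decimal digit by digit (value = value*16 + digit):
  1 -> 1
  1*16 + 1 = 17
  17*16 + 1 = 273
  273*16 + 1 = 4369
  4369*16 + 11 (B) = 69915
  69915*16 + 11 (B) = 1118651
  1118651*16 + 11 (B) = 17898427
  17898427*16 + 11 (B) = 286374843
Decimal = 286374843

286374843


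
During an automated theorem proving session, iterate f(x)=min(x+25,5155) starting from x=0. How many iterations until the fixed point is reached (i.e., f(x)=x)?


Step 1: x=0, cap=5155, increment=25
Step 2: x grows by 25 each step until capped at 5155; fixed point is x=5155
Step 3: iterations = ceil(5155/25) = 207

207


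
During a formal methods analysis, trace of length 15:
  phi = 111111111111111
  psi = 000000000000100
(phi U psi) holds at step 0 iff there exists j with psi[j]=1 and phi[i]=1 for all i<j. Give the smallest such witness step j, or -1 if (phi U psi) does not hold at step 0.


(phi U psi) at 0: need smallest j with psi[j]=1 and phi[i]=1 for all i in [0,j).
Scan from step 0:
  step 0: phi=1, psi=0 -> continue
  step 1: phi=1, psi=0 -> continue
  step 2: phi=1, psi=0 -> continue
  step 3: phi=1, psi=0 -> continue
  step 12: psi=1 and phi held for [0,12) -> witness found
Witness step = 12

12


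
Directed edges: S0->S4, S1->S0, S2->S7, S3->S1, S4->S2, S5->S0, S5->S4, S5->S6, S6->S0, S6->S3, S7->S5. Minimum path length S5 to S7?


BFS layer-by-layer from S5:
  dist 0: {S5}
  dist 1: {S0, S4, S6}
  dist 2: {S2, S3}
  dist 3: {S1, S7}
  -> S7 reached at distance 3
Shortest path length = 3

3


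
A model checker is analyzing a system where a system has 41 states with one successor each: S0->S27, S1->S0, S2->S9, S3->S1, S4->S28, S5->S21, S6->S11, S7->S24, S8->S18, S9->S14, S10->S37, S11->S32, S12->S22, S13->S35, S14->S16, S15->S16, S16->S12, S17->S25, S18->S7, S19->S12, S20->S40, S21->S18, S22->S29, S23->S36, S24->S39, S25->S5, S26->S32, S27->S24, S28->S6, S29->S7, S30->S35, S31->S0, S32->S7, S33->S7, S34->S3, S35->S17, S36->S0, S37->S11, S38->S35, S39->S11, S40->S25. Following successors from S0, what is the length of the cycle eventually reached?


Trace from S0 until a state repeats:
  S0 -> S27 -> S24 -> S39 -> S11 -> S32 -> S7 -> S24
S24 first seen at step 2, revisited at step 7.
Cycle length = 7 - 2 = 5

5


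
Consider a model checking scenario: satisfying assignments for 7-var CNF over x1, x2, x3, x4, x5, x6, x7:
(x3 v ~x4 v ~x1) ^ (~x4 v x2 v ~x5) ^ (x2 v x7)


CNF with 3 clauses over 7 vars (128 assignments).
An assignment satisfies CNF iff every clause has >=1 true literal.
Check each row (bits = x1,x2,x3,x4,x5,x6,x7; clause T/F shown):
  row 0 [0000000]: clauses=TTF -> 0
  row 1 [0000001]: clauses=TTT -> 1
  row 2 [0000010]: clauses=TTF -> 0
  row 3 [0000011]: clauses=TTT -> 1
  row 4 [0000100]: clauses=TTF -> 0
  (every remaining row is evaluated the same way; all 128 results are listed next)
Full result column, 8 rows per line (x1,x2,x3,x4 fixed per line; x5,x6,x7 runs 000..111 left to right):
  rows 0-7 [x1,x2,x3,x4=0000]: 01010101  (ones: 4)
  rows 8-15 [x1,x2,x3,x4=0001]: 01010000  (ones: 2)
  rows 16-23 [x1,x2,x3,x4=0010]: 01010101  (ones: 4)
  rows 24-31 [x1,x2,x3,x4=0011]: 01010000  (ones: 2)
  rows 32-39 [x1,x2,x3,x4=0100]: 11111111  (ones: 8)
  rows 40-47 [x1,x2,x3,x4=0101]: 11111111  (ones: 8)
  rows 48-55 [x1,x2,x3,x4=0110]: 11111111  (ones: 8)
  rows 56-63 [x1,x2,x3,x4=0111]: 11111111  (ones: 8)
  rows 64-71 [x1,x2,x3,x4=1000]: 01010101  (ones: 4)
  rows 72-79 [x1,x2,x3,x4=1001]: 00000000  (ones: 0)
  rows 80-87 [x1,x2,x3,x4=1010]: 01010101  (ones: 4)
  rows 88-95 [x1,x2,x3,x4=1011]: 01010000  (ones: 2)
  rows 96-103 [x1,x2,x3,x4=1100]: 11111111  (ones: 8)
  rows 104-111 [x1,x2,x3,x4=1101]: 00000000  (ones: 0)
  rows 112-119 [x1,x2,x3,x4=1110]: 11111111  (ones: 8)
  rows 120-127 [x1,x2,x3,x4=1111]: 11111111  (ones: 8)
Satisfying assignments = 4+2+4+2+8+8+8+8+4+0+4+2+8+0+8+8 = 78

78


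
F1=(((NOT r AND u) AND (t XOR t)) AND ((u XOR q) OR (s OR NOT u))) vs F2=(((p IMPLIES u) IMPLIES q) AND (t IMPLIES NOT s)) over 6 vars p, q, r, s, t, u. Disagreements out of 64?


F1 = (((NOT r AND u) AND (t XOR t)) AND ((u XOR q) OR (s OR NOT u)))
F2 = (((p IMPLIES u) IMPLIES q) AND (t IMPLIES NOT s))
Evaluate both on each of 64 rows (bits = p,q,r,s,t,u):
  row 0 [000000]: F1=0 F2=0 -> 0
  row 1 [000001]: F1=0 F2=0 -> 0
  row 2 [000010]: F1=0 F2=0 -> 0
  row 3 [000011]: F1=0 F2=0 -> 0
  row 4 [000100]: F1=0 F2=0 -> 0
  (every remaining row is evaluated the same way; all 64 results are listed next)
Full result column, 8 rows per line (p,q,r fixed per line; s,t,u runs 000..111 left to right):
  rows 0-7 [p,q,r=000]: 00000000  (ones: 0)
  rows 8-15 [p,q,r=001]: 00000000  (ones: 0)
  rows 16-23 [p,q,r=010]: 11111100  (ones: 6)
  rows 24-31 [p,q,r=011]: 11111100  (ones: 6)
  rows 32-39 [p,q,r=100]: 10101000  (ones: 3)
  rows 40-47 [p,q,r=101]: 10101000  (ones: 3)
  rows 48-55 [p,q,r=110]: 11111100  (ones: 6)
  rows 56-63 [p,q,r=111]: 11111100  (ones: 6)
Disagreements = 0+0+6+6+3+3+6+6 = 30

30


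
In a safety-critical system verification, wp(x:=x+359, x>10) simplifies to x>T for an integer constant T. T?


Formula: wp(x:=E, P) = P[E/x] (substitute E for x in postcondition)
Step 1: Postcondition: x>10
Step 2: Substitute x+359 for x: x+359>10
Step 3: Solve for x: x > 10-359 = -349

-349


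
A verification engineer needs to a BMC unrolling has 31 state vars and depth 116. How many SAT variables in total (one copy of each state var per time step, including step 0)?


BMC unrolls to depth k, creating one copy of each state var for steps 0..k.
Step count = 116 + 1 = 117 (steps 0 through 116)
Vars per step = 31
Total = 31 * 117 = 3627

3627


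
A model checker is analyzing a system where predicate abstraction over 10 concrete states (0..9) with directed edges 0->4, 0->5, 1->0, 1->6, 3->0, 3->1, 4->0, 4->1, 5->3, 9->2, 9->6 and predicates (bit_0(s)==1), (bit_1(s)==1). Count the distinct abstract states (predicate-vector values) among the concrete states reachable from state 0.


BFS from 0:
Concrete reachable: {0, 1, 3, 4, 5, 6}
Abstract via predicates (bit_0(s)==1), (bit_1(s)==1):
  (0,0) <- {0, 4}
  (0,1) <- {6}
  (1,0) <- {1, 5}
  (1,1) <- {3}
Distinct abstract states = 4

4


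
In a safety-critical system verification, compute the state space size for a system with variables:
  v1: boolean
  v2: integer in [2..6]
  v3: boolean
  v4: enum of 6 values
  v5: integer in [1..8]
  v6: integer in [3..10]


State space = product of domain sizes of all variables.
Domain sizes:
  v1 (boolean): 2
  v2 (integer in [2..6]): 5
  v3 (boolean): 2
  v4 (enum of 6 values): 6
  v5 (integer in [1..8]): 8
  v6 (integer in [3..10]): 8
Product = 2 * 5 * 2 * 6 * 8 * 8 = 7680

7680


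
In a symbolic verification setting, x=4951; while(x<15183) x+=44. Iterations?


Step 1: x goes from 4951 toward 15183 by 44; the body runs while x<15183, so iterations = ceil((bound-start)/step)
Step 2: Distance=10232
Step 3: ceil(10232/44)=233

233


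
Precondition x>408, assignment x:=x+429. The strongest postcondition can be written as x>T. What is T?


Formula: sp(P, x:=E) = exists old_x. (x = E[old_x/x]) AND P[old_x/x] (old_x is the value of x before the assignment; eliminate old_x by solving x = E[old_x/x] for old_x)
Step 1: Precondition P: x>408, i.e. old_x > 408
Step 2: Assignment gives x = old_x + 429, so old_x = x - 429
Step 3: Substitute into P: x - 429 > 408
Step 4: Simplify: x > 408+429 = 837

837


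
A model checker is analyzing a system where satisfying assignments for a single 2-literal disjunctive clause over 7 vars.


Step 1: Total=2^7=128
Step 2: Unsat when all 2 false: 2^5=32
Step 3: Sat=128-32=96

96


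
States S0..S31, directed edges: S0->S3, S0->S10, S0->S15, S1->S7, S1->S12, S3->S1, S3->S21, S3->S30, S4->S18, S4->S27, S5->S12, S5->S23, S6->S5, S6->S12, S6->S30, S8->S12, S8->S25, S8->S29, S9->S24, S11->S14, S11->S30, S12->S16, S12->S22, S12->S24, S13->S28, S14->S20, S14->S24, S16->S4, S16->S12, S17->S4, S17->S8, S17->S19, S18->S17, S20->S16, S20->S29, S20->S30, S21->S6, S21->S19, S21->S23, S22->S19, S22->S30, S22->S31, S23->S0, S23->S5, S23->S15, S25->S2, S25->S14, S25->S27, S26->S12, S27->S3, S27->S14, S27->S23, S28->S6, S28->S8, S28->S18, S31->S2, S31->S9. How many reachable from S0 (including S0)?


BFS from S0:
  layer 0: {S0}
  layer 1: {S3, S10, S15}
  layer 2: {S1, S21, S30}
  layer 3: {S6, S7, S12, S19, S23}
  layer 4: {S5, S16, S22, S24}
  layer 5: {S4, S31}
  layer 6: {S2, S9, S18, S27}
  layer 7: {S14, S17}
  layer 8: {S8, S20}
  layer 9: {S25, S29}
Reachable set: {S0, S1, S2, S3, S4, S5, S6, S7, S8, S9, S10, S12, S14, S15, S16, S17, S18, S19, S20, S21, S22, S23, S24, S25, S27, S29, S30, S31}
Count = 28

28


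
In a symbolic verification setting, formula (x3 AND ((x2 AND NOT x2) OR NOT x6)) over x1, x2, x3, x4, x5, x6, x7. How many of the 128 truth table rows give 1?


Formula: (x3 AND ((x2 AND NOT x2) OR NOT x6)) over 7 vars (128 rows)
Evaluate each row (x1, x2, x3, x4, x5, x6, x7 as bits, MSB first):
  row 0 [0000000]: (0 AND ((0 AND NOT 0) OR NOT 0)) -> 0
  row 1 [0000001]: (0 AND ((0 AND NOT 0) OR NOT 0)) -> 0
  row 2 [0000010]: (0 AND ((0 AND NOT 0) OR NOT 1)) -> 0
  row 3 [0000011]: (0 AND ((0 AND NOT 0) OR NOT 1)) -> 0
  row 4 [0000100]: (0 AND ((0 AND NOT 0) OR NOT 0)) -> 0
  (every remaining row is evaluated the same way; all 128 results are listed next)
Full result column, 8 rows per line (x1,x2,x3,x4 fixed per line; x5,x6,x7 runs 000..111 left to right):
  rows 0-7 [x1,x2,x3,x4=0000]: 00000000  (ones: 0)
  rows 8-15 [x1,x2,x3,x4=0001]: 00000000  (ones: 0)
  rows 16-23 [x1,x2,x3,x4=0010]: 11001100  (ones: 4)
  rows 24-31 [x1,x2,x3,x4=0011]: 11001100  (ones: 4)
  rows 32-39 [x1,x2,x3,x4=0100]: 00000000  (ones: 0)
  rows 40-47 [x1,x2,x3,x4=0101]: 00000000  (ones: 0)
  rows 48-55 [x1,x2,x3,x4=0110]: 11001100  (ones: 4)
  rows 56-63 [x1,x2,x3,x4=0111]: 11001100  (ones: 4)
  rows 64-71 [x1,x2,x3,x4=1000]: 00000000  (ones: 0)
  rows 72-79 [x1,x2,x3,x4=1001]: 00000000  (ones: 0)
  rows 80-87 [x1,x2,x3,x4=1010]: 11001100  (ones: 4)
  rows 88-95 [x1,x2,x3,x4=1011]: 11001100  (ones: 4)
  rows 96-103 [x1,x2,x3,x4=1100]: 00000000  (ones: 0)
  rows 104-111 [x1,x2,x3,x4=1101]: 00000000  (ones: 0)
  rows 112-119 [x1,x2,x3,x4=1110]: 11001100  (ones: 4)
  rows 120-127 [x1,x2,x3,x4=1111]: 11001100  (ones: 4)
Count of 1-rows = 0+0+4+4+0+0+4+4+0+0+4+4+0+0+4+4 = 32

32


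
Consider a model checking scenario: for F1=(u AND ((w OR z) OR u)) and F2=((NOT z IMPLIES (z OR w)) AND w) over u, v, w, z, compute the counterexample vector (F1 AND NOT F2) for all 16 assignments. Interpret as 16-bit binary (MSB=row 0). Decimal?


F1 = (u AND ((w OR z) OR u))
F2 = ((NOT z IMPLIES (z OR w)) AND w)
Counterexample to F1=>F2 is where F1=1 and F2=0.
Evaluate each row (bits = u,v,w,z, MSB first):
  row 0 [0000]: F1=0 F2=0 -> F1&~F2 -> 0
  row 1 [0001]: F1=0 F2=0 -> F1&~F2 -> 0
  row 2 [0010]: F1=0 F2=1 -> F1&~F2 -> 0
  row 3 [0011]: F1=0 F2=1 -> F1&~F2 -> 0
  row 4 [0100]: F1=0 F2=0 -> F1&~F2 -> 0
  row 5 [0101]: F1=0 F2=0 -> F1&~F2 -> 0
  row 6 [0110]: F1=0 F2=1 -> F1&~F2 -> 0
  row 7 [0111]: F1=0 F2=1 -> F1&~F2 -> 0
  row 8 [1000]: F1=1 F2=0 -> F1&~F2 -> 1
  row 9 [1001]: F1=1 F2=0 -> F1&~F2 -> 1
  row 10 [1010]: F1=1 F2=1 -> F1&~F2 -> 0
  row 11 [1011]: F1=1 F2=1 -> F1&~F2 -> 0
  row 12 [1100]: F1=1 F2=0 -> F1&~F2 -> 1
  row 13 [1101]: F1=1 F2=0 -> F1&~F2 -> 1
  row 14 [1110]: F1=1 F2=1 -> F1&~F2 -> 0
  row 15 [1111]: F1=1 F2=1 -> F1&~F2 -> 0
Full result column, 4 rows per line (u,v fixed per line; w,z runs 00..11 left to right):
  rows 0-3 [u,v=00]: 0000  = hex 0
  rows 4-7 [u,v=01]: 0000  = hex 0
  rows 8-11 [u,v=10]: 1100  = hex C
  rows 12-15 [u,v=11]: 1100  = hex C
Counterexample vector (row 0 .. row 15) = 0000000011001100
Output column grouped in 4s = 0000 0000 1100 1100 = 0x00CC
Convert to decimal digit by digit (value = value*16 + digit):
  0 -> 0
  0*16 + 0 = 0
  0*16 + 12 (C) = 12
  12*16 + 12 (C) = 204
Decimal = 204

204


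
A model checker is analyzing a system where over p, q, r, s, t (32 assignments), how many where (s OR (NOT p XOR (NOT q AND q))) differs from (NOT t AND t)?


F1 = (s OR (NOT p XOR (NOT q AND q)))
F2 = (NOT t AND t)
Evaluate both on each of 32 rows (bits = p,q,r,s,t):
  row 0 [00000]: F1=1 F2=0 (differ) -> 1
  row 1 [00001]: F1=1 F2=0 (differ) -> 1
  row 2 [00010]: F1=1 F2=0 (differ) -> 1
  row 3 [00011]: F1=1 F2=0 (differ) -> 1
  row 4 [00100]: F1=1 F2=0 (differ) -> 1
  row 5 [00101]: F1=1 F2=0 (differ) -> 1
  row 6 [00110]: F1=1 F2=0 (differ) -> 1
  row 7 [00111]: F1=1 F2=0 (differ) -> 1
  row 8 [01000]: F1=1 F2=0 (differ) -> 1
  row 9 [01001]: F1=1 F2=0 (differ) -> 1
  row 10 [01010]: F1=1 F2=0 (differ) -> 1
  row 11 [01011]: F1=1 F2=0 (differ) -> 1
  row 12 [01100]: F1=1 F2=0 (differ) -> 1
  row 13 [01101]: F1=1 F2=0 (differ) -> 1
  row 14 [01110]: F1=1 F2=0 (differ) -> 1
  row 15 [01111]: F1=1 F2=0 (differ) -> 1
  row 16 [10000]: F1=0 F2=0 -> 0
  row 17 [10001]: F1=0 F2=0 -> 0
  row 18 [10010]: F1=1 F2=0 (differ) -> 1
  row 19 [10011]: F1=1 F2=0 (differ) -> 1
  row 20 [10100]: F1=0 F2=0 -> 0
  row 21 [10101]: F1=0 F2=0 -> 0
  row 22 [10110]: F1=1 F2=0 (differ) -> 1
  row 23 [10111]: F1=1 F2=0 (differ) -> 1
  row 24 [11000]: F1=0 F2=0 -> 0
  row 25 [11001]: F1=0 F2=0 -> 0
  row 26 [11010]: F1=1 F2=0 (differ) -> 1
  row 27 [11011]: F1=1 F2=0 (differ) -> 1
  row 28 [11100]: F1=0 F2=0 -> 0
  row 29 [11101]: F1=0 F2=0 -> 0
  row 30 [11110]: F1=1 F2=0 (differ) -> 1
  row 31 [11111]: F1=1 F2=0 (differ) -> 1
Full result column, 8 rows per line (p,q fixed per line; r,s,t runs 000..111 left to right):
  rows 0-7 [p,q=00]: 11111111  (ones: 8)
  rows 8-15 [p,q=01]: 11111111  (ones: 8)
  rows 16-23 [p,q=10]: 00110011  (ones: 4)
  rows 24-31 [p,q=11]: 00110011  (ones: 4)
Disagreements = 8+8+4+4 = 24

24


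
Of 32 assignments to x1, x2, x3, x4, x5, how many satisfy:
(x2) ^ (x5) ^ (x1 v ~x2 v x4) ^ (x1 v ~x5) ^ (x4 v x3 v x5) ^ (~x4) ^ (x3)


CNF with 7 clauses over 5 vars (32 assignments).
An assignment satisfies CNF iff every clause has >=1 true literal.
Check each row (bits = x1,x2,x3,x4,x5; clause T/F shown):
  row 0 [00000]: clauses=FFTTFTF -> 0
  row 1 [00001]: clauses=FTTFTTF -> 0
  row 2 [00010]: clauses=FFTTTFF -> 0
  row 3 [00011]: clauses=FTTFTFF -> 0
  row 4 [00100]: clauses=FFTTTTT -> 0
  row 5 [00101]: clauses=FTTFTTT -> 0
  row 6 [00110]: clauses=FFTTTFT -> 0
  row 7 [00111]: clauses=FTTFTFT -> 0
  row 8 [01000]: clauses=TFFTFTF -> 0
  row 9 [01001]: clauses=TTFFTTF -> 0
  row 10 [01010]: clauses=TFTTTFF -> 0
  row 11 [01011]: clauses=TTTFTFF -> 0
  row 12 [01100]: clauses=TFFTTTT -> 0
  row 13 [01101]: clauses=TTFFTTT -> 0
  row 14 [01110]: clauses=TFTTTFT -> 0
  row 15 [01111]: clauses=TTTFTFT -> 0
  row 16 [10000]: clauses=FFTTFTF -> 0
  row 17 [10001]: clauses=FTTTTTF -> 0
  row 18 [10010]: clauses=FFTTTFF -> 0
  row 19 [10011]: clauses=FTTTTFF -> 0
  row 20 [10100]: clauses=FFTTTTT -> 0
  row 21 [10101]: clauses=FTTTTTT -> 0
  row 22 [10110]: clauses=FFTTTFT -> 0
  row 23 [10111]: clauses=FTTTTFT -> 0
  row 24 [11000]: clauses=TFTTFTF -> 0
  row 25 [11001]: clauses=TTTTTTF -> 0
  row 26 [11010]: clauses=TFTTTFF -> 0
  row 27 [11011]: clauses=TTTTTFF -> 0
  row 28 [11100]: clauses=TFTTTTT -> 0
  row 29 [11101]: clauses=TTTTTTT -> 1
  row 30 [11110]: clauses=TFTTTFT -> 0
  row 31 [11111]: clauses=TTTTTFT -> 0
Full result column, 8 rows per line (x1,x2 fixed per line; x3,x4,x5 runs 000..111 left to right):
  rows 0-7 [x1,x2=00]: 00000000  (ones: 0)
  rows 8-15 [x1,x2=01]: 00000000  (ones: 0)
  rows 16-23 [x1,x2=10]: 00000000  (ones: 0)
  rows 24-31 [x1,x2=11]: 00000100  (ones: 1)
Satisfying assignments = 0+0+0+1 = 1

1


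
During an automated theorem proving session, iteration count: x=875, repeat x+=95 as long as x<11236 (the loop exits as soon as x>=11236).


Step 1: x goes from 875 toward 11236 by 95; the body runs while x<11236, so iterations = ceil((bound-start)/step)
Step 2: Distance=10361
Step 3: ceil(10361/95)=110

110


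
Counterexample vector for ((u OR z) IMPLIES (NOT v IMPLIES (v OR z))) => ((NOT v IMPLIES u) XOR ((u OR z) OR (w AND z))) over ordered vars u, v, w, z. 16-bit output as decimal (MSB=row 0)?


F1 = ((u OR z) IMPLIES (NOT v IMPLIES (v OR z)))
F2 = ((NOT v IMPLIES u) XOR ((u OR z) OR (w AND z)))
Counterexample to F1=>F2 is where F1=1 and F2=0.
Evaluate each row (bits = u,v,w,z, MSB first):
  row 0 [0000]: F1=1 F2=0 -> F1&~F2 -> 1
  row 1 [0001]: F1=1 F2=1 -> F1&~F2 -> 0
  row 2 [0010]: F1=1 F2=0 -> F1&~F2 -> 1
  row 3 [0011]: F1=1 F2=1 -> F1&~F2 -> 0
  row 4 [0100]: F1=1 F2=1 -> F1&~F2 -> 0
  row 5 [0101]: F1=1 F2=0 -> F1&~F2 -> 1
  row 6 [0110]: F1=1 F2=1 -> F1&~F2 -> 0
  row 7 [0111]: F1=1 F2=0 -> F1&~F2 -> 1
  row 8 [1000]: F1=0 F2=0 -> F1&~F2 -> 0
  row 9 [1001]: F1=1 F2=0 -> F1&~F2 -> 1
  row 10 [1010]: F1=0 F2=0 -> F1&~F2 -> 0
  row 11 [1011]: F1=1 F2=0 -> F1&~F2 -> 1
  row 12 [1100]: F1=1 F2=0 -> F1&~F2 -> 1
  row 13 [1101]: F1=1 F2=0 -> F1&~F2 -> 1
  row 14 [1110]: F1=1 F2=0 -> F1&~F2 -> 1
  row 15 [1111]: F1=1 F2=0 -> F1&~F2 -> 1
Full result column, 4 rows per line (u,v fixed per line; w,z runs 00..11 left to right):
  rows 0-3 [u,v=00]: 1010  = hex A
  rows 4-7 [u,v=01]: 0101  = hex 5
  rows 8-11 [u,v=10]: 0101  = hex 5
  rows 12-15 [u,v=11]: 1111  = hex F
Counterexample vector (row 0 .. row 15) = 1010010101011111
Output column grouped in 4s = 1010 0101 0101 1111 = 0xA55F
Convert to decimal digit by digit (value = value*16 + digit):
  A -> 10
  10*16 + 5 = 165
  165*16 + 5 = 2645
  2645*16 + 15 (F) = 42335
Decimal = 42335

42335


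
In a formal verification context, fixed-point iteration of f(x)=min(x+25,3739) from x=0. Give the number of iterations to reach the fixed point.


Step 1: x=0, cap=3739, increment=25
Step 2: x grows by 25 each step until capped at 3739; fixed point is x=3739
Step 3: iterations = ceil(3739/25) = 150

150


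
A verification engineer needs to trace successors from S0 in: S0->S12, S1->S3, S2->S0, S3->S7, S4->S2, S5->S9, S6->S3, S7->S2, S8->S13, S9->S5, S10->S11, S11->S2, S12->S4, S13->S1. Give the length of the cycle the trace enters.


Trace from S0 until a state repeats:
  S0 -> S12 -> S4 -> S2 -> S0
S0 first seen at step 0, revisited at step 4.
Cycle length = 4 - 0 = 4

4


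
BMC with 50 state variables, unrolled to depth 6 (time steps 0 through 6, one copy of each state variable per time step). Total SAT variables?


BMC unrolls to depth k, creating one copy of each state var for steps 0..k.
Step count = 6 + 1 = 7 (steps 0 through 6)
Vars per step = 50
Total = 50 * 7 = 350

350


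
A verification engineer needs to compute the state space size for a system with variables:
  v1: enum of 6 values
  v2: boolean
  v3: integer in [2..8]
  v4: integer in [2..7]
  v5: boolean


State space = product of domain sizes of all variables.
Domain sizes:
  v1 (enum of 6 values): 6
  v2 (boolean): 2
  v3 (integer in [2..8]): 7
  v4 (integer in [2..7]): 6
  v5 (boolean): 2
Product = 6 * 2 * 7 * 6 * 2 = 1008

1008


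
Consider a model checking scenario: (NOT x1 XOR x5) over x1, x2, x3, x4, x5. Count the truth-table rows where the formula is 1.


Formula: (NOT x1 XOR x5) over 5 vars (32 rows)
Evaluate each row (x1, x2, x3, x4, x5 as bits, MSB first):
  row 0 [00000]: (NOT 0 XOR 0) -> 1
  row 1 [00001]: (NOT 0 XOR 1) -> 0
  row 2 [00010]: (NOT 0 XOR 0) -> 1
  row 3 [00011]: (NOT 0 XOR 1) -> 0
  row 4 [00100]: (NOT 0 XOR 0) -> 1
  row 5 [00101]: (NOT 0 XOR 1) -> 0
  row 6 [00110]: (NOT 0 XOR 0) -> 1
  row 7 [00111]: (NOT 0 XOR 1) -> 0
  row 8 [01000]: (NOT 0 XOR 0) -> 1
  row 9 [01001]: (NOT 0 XOR 1) -> 0
  row 10 [01010]: (NOT 0 XOR 0) -> 1
  row 11 [01011]: (NOT 0 XOR 1) -> 0
  row 12 [01100]: (NOT 0 XOR 0) -> 1
  row 13 [01101]: (NOT 0 XOR 1) -> 0
  row 14 [01110]: (NOT 0 XOR 0) -> 1
  row 15 [01111]: (NOT 0 XOR 1) -> 0
  row 16 [10000]: (NOT 1 XOR 0) -> 0
  row 17 [10001]: (NOT 1 XOR 1) -> 1
  row 18 [10010]: (NOT 1 XOR 0) -> 0
  row 19 [10011]: (NOT 1 XOR 1) -> 1
  row 20 [10100]: (NOT 1 XOR 0) -> 0
  row 21 [10101]: (NOT 1 XOR 1) -> 1
  row 22 [10110]: (NOT 1 XOR 0) -> 0
  row 23 [10111]: (NOT 1 XOR 1) -> 1
  row 24 [11000]: (NOT 1 XOR 0) -> 0
  row 25 [11001]: (NOT 1 XOR 1) -> 1
  row 26 [11010]: (NOT 1 XOR 0) -> 0
  row 27 [11011]: (NOT 1 XOR 1) -> 1
  row 28 [11100]: (NOT 1 XOR 0) -> 0
  row 29 [11101]: (NOT 1 XOR 1) -> 1
  row 30 [11110]: (NOT 1 XOR 0) -> 0
  row 31 [11111]: (NOT 1 XOR 1) -> 1
Full result column, 8 rows per line (x1,x2 fixed per line; x3,x4,x5 runs 000..111 left to right):
  rows 0-7 [x1,x2=00]: 10101010  (ones: 4)
  rows 8-15 [x1,x2=01]: 10101010  (ones: 4)
  rows 16-23 [x1,x2=10]: 01010101  (ones: 4)
  rows 24-31 [x1,x2=11]: 01010101  (ones: 4)
Count of 1-rows = 4+4+4+4 = 16

16


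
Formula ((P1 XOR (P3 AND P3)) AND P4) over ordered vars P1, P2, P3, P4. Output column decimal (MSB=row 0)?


Formula: ((P1 XOR (P3 AND P3)) AND P4) over P1, P2, P3, P4 (16 rows)
Evaluate each row (bits = P1,P2,P3,P4, MSB first):
  row 0 [0000]: ((0 XOR (0 AND 0)) AND 0) -> 0
  row 1 [0001]: ((0 XOR (0 AND 0)) AND 1) -> 0
  row 2 [0010]: ((0 XOR (1 AND 1)) AND 0) -> 0
  row 3 [0011]: ((0 XOR (1 AND 1)) AND 1) -> 1
  row 4 [0100]: ((0 XOR (0 AND 0)) AND 0) -> 0
  row 5 [0101]: ((0 XOR (0 AND 0)) AND 1) -> 0
  row 6 [0110]: ((0 XOR (1 AND 1)) AND 0) -> 0
  row 7 [0111]: ((0 XOR (1 AND 1)) AND 1) -> 1
  row 8 [1000]: ((1 XOR (0 AND 0)) AND 0) -> 0
  row 9 [1001]: ((1 XOR (0 AND 0)) AND 1) -> 1
  row 10 [1010]: ((1 XOR (1 AND 1)) AND 0) -> 0
  row 11 [1011]: ((1 XOR (1 AND 1)) AND 1) -> 0
  row 12 [1100]: ((1 XOR (0 AND 0)) AND 0) -> 0
  row 13 [1101]: ((1 XOR (0 AND 0)) AND 1) -> 1
  row 14 [1110]: ((1 XOR (1 AND 1)) AND 0) -> 0
  row 15 [1111]: ((1 XOR (1 AND 1)) AND 1) -> 0
Full result column, 4 rows per line (P1,P2 fixed per line; P3,P4 runs 00..11 left to right):
  rows 0-3 [P1,P2=00]: 0001  = hex 1
  rows 4-7 [P1,P2=01]: 0001  = hex 1
  rows 8-11 [P1,P2=10]: 0100  = hex 4
  rows 12-15 [P1,P2=11]: 0100  = hex 4
Output column (row 0 .. row 15) = 0001000101000100
Output column grouped in 4s = 0001 0001 0100 0100 = 0x1144
Convert to decimal digit by digit (value = value*16 + digit):
  1 -> 1
  1*16 + 1 = 17
  17*16 + 4 = 276
  276*16 + 4 = 4420
Decimal = 4420

4420


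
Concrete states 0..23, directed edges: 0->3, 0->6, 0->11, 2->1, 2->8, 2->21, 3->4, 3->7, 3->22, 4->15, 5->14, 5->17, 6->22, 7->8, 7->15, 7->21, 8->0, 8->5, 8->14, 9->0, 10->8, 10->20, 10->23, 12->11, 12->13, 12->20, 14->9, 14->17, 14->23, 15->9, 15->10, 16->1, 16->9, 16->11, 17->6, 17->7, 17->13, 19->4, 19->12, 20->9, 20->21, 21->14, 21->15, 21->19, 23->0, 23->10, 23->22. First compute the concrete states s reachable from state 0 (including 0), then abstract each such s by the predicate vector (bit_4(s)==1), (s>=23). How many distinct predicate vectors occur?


BFS from 0:
Concrete reachable: {0, 3, 4, 5, 6, 7, 8, 9, 10, 11, 12, 13, 14, 15, 17, 19, 20, 21, 22, 23}
Abstract via predicates (bit_4(s)==1), (s>=23):
  (0,0) <- {0, 3, 4, 5, 6, 7, 8, 9, 10, 11, 12, 13, 14, 15}
  (1,0) <- {17, 19, 20, 21, 22}
  (1,1) <- {23}
Distinct abstract states = 3

3


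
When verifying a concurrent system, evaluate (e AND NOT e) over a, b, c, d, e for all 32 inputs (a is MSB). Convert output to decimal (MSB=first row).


Formula: (e AND NOT e) over a, b, c, d, e (32 rows)
Evaluate each row (bits = a,b,c,d,e, MSB first):
  row 0 [00000]: (0 AND NOT 0) -> 0
  row 1 [00001]: (1 AND NOT 1) -> 0
  row 2 [00010]: (0 AND NOT 0) -> 0
  row 3 [00011]: (1 AND NOT 1) -> 0
  row 4 [00100]: (0 AND NOT 0) -> 0
  row 5 [00101]: (1 AND NOT 1) -> 0
  row 6 [00110]: (0 AND NOT 0) -> 0
  row 7 [00111]: (1 AND NOT 1) -> 0
  row 8 [01000]: (0 AND NOT 0) -> 0
  row 9 [01001]: (1 AND NOT 1) -> 0
  row 10 [01010]: (0 AND NOT 0) -> 0
  row 11 [01011]: (1 AND NOT 1) -> 0
  row 12 [01100]: (0 AND NOT 0) -> 0
  row 13 [01101]: (1 AND NOT 1) -> 0
  row 14 [01110]: (0 AND NOT 0) -> 0
  row 15 [01111]: (1 AND NOT 1) -> 0
  row 16 [10000]: (0 AND NOT 0) -> 0
  row 17 [10001]: (1 AND NOT 1) -> 0
  row 18 [10010]: (0 AND NOT 0) -> 0
  row 19 [10011]: (1 AND NOT 1) -> 0
  row 20 [10100]: (0 AND NOT 0) -> 0
  row 21 [10101]: (1 AND NOT 1) -> 0
  row 22 [10110]: (0 AND NOT 0) -> 0
  row 23 [10111]: (1 AND NOT 1) -> 0
  row 24 [11000]: (0 AND NOT 0) -> 0
  row 25 [11001]: (1 AND NOT 1) -> 0
  row 26 [11010]: (0 AND NOT 0) -> 0
  row 27 [11011]: (1 AND NOT 1) -> 0
  row 28 [11100]: (0 AND NOT 0) -> 0
  row 29 [11101]: (1 AND NOT 1) -> 0
  row 30 [11110]: (0 AND NOT 0) -> 0
  row 31 [11111]: (1 AND NOT 1) -> 0
Full result column, 4 rows per line (a,b,c fixed per line; d,e runs 00..11 left to right):
  rows 0-3 [a,b,c=000]: 0000  = hex 0
  rows 4-7 [a,b,c=001]: 0000  = hex 0
  rows 8-11 [a,b,c=010]: 0000  = hex 0
  rows 12-15 [a,b,c=011]: 0000  = hex 0
  rows 16-19 [a,b,c=100]: 0000  = hex 0
  rows 20-23 [a,b,c=101]: 0000  = hex 0
  rows 24-27 [a,b,c=110]: 0000  = hex 0
  rows 28-31 [a,b,c=111]: 0000  = hex 0
Output column (row 0 .. row 31) = 00000000000000000000000000000000
Output column grouped in 4s = 0000 0000 0000 0000 0000 0000 0000 0000 = 0x00000000
Convert to decimal digit by digit (value = value*16 + digit):
  0 -> 0
  0*16 + 0 = 0
  0*16 + 0 = 0
  0*16 + 0 = 0
  0*16 + 0 = 0
  0*16 + 0 = 0
  0*16 + 0 = 0
  0*16 + 0 = 0
Decimal = 0

0


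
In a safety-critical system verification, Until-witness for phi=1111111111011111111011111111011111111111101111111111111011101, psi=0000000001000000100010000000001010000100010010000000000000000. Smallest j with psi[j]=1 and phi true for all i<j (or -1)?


(phi U psi) at 0: need smallest j with psi[j]=1 and phi[i]=1 for all i in [0,j).
Scan from step 0:
  step 0: phi=1, psi=0 -> continue
  step 1: phi=1, psi=0 -> continue
  step 2: phi=1, psi=0 -> continue
  step 3: phi=1, psi=0 -> continue
  step 9: psi=1 and phi held for [0,9) -> witness found
Witness step = 9

9


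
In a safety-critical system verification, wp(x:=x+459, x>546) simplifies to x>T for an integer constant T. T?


Formula: wp(x:=E, P) = P[E/x] (substitute E for x in postcondition)
Step 1: Postcondition: x>546
Step 2: Substitute x+459 for x: x+459>546
Step 3: Solve for x: x > 546-459 = 87

87


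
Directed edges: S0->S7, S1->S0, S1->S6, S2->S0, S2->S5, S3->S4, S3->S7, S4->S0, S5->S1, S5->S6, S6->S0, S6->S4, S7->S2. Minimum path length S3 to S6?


BFS layer-by-layer from S3:
  dist 0: {S3}
  dist 1: {S4, S7}
  dist 2: {S0, S2}
  dist 3: {S5}
  dist 4: {S1, S6}
  -> S6 reached at distance 4
Shortest path length = 4

4


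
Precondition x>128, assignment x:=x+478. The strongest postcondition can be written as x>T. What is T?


Formula: sp(P, x:=E) = exists old_x. (x = E[old_x/x]) AND P[old_x/x] (old_x is the value of x before the assignment; eliminate old_x by solving x = E[old_x/x] for old_x)
Step 1: Precondition P: x>128, i.e. old_x > 128
Step 2: Assignment gives x = old_x + 478, so old_x = x - 478
Step 3: Substitute into P: x - 478 > 128
Step 4: Simplify: x > 128+478 = 606

606


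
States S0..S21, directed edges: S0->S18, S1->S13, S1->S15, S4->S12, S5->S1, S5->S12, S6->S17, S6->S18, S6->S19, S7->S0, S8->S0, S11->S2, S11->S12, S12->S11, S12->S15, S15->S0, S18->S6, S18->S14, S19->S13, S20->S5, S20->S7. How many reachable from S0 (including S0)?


BFS from S0:
  layer 0: {S0}
  layer 1: {S18}
  layer 2: {S6, S14}
  layer 3: {S17, S19}
  layer 4: {S13}
Reachable set: {S0, S6, S13, S14, S17, S18, S19}
Count = 7

7


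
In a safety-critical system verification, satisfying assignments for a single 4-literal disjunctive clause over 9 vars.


Step 1: Total=2^9=512
Step 2: Unsat when all 4 false: 2^5=32
Step 3: Sat=512-32=480

480


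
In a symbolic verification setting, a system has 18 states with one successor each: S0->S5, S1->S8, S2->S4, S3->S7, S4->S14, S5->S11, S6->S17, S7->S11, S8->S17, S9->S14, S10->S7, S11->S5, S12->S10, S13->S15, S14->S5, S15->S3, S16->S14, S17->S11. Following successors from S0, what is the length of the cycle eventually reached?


Trace from S0 until a state repeats:
  S0 -> S5 -> S11 -> S5
S5 first seen at step 1, revisited at step 3.
Cycle length = 3 - 1 = 2

2


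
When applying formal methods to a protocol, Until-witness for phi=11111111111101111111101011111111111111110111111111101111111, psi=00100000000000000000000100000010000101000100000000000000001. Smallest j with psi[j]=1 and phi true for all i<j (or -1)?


(phi U psi) at 0: need smallest j with psi[j]=1 and phi[i]=1 for all i in [0,j).
Scan from step 0:
  step 0: phi=1, psi=0 -> continue
  step 1: phi=1, psi=0 -> continue
  step 2: psi=1 and phi held for [0,2) -> witness found
Witness step = 2

2


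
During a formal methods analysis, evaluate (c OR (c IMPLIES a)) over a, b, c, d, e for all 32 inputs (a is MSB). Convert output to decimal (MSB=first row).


Formula: (c OR (c IMPLIES a)) over a, b, c, d, e (32 rows)
Evaluate each row (bits = a,b,c,d,e, MSB first):
  row 0 [00000]: (0 OR (0 IMPLIES 0)) -> 1
  row 1 [00001]: (0 OR (0 IMPLIES 0)) -> 1
  row 2 [00010]: (0 OR (0 IMPLIES 0)) -> 1
  row 3 [00011]: (0 OR (0 IMPLIES 0)) -> 1
  row 4 [00100]: (1 OR (1 IMPLIES 0)) -> 1
  row 5 [00101]: (1 OR (1 IMPLIES 0)) -> 1
  row 6 [00110]: (1 OR (1 IMPLIES 0)) -> 1
  row 7 [00111]: (1 OR (1 IMPLIES 0)) -> 1
  row 8 [01000]: (0 OR (0 IMPLIES 0)) -> 1
  row 9 [01001]: (0 OR (0 IMPLIES 0)) -> 1
  row 10 [01010]: (0 OR (0 IMPLIES 0)) -> 1
  row 11 [01011]: (0 OR (0 IMPLIES 0)) -> 1
  row 12 [01100]: (1 OR (1 IMPLIES 0)) -> 1
  row 13 [01101]: (1 OR (1 IMPLIES 0)) -> 1
  row 14 [01110]: (1 OR (1 IMPLIES 0)) -> 1
  row 15 [01111]: (1 OR (1 IMPLIES 0)) -> 1
  row 16 [10000]: (0 OR (0 IMPLIES 1)) -> 1
  row 17 [10001]: (0 OR (0 IMPLIES 1)) -> 1
  row 18 [10010]: (0 OR (0 IMPLIES 1)) -> 1
  row 19 [10011]: (0 OR (0 IMPLIES 1)) -> 1
  row 20 [10100]: (1 OR (1 IMPLIES 1)) -> 1
  row 21 [10101]: (1 OR (1 IMPLIES 1)) -> 1
  row 22 [10110]: (1 OR (1 IMPLIES 1)) -> 1
  row 23 [10111]: (1 OR (1 IMPLIES 1)) -> 1
  row 24 [11000]: (0 OR (0 IMPLIES 1)) -> 1
  row 25 [11001]: (0 OR (0 IMPLIES 1)) -> 1
  row 26 [11010]: (0 OR (0 IMPLIES 1)) -> 1
  row 27 [11011]: (0 OR (0 IMPLIES 1)) -> 1
  row 28 [11100]: (1 OR (1 IMPLIES 1)) -> 1
  row 29 [11101]: (1 OR (1 IMPLIES 1)) -> 1
  row 30 [11110]: (1 OR (1 IMPLIES 1)) -> 1
  row 31 [11111]: (1 OR (1 IMPLIES 1)) -> 1
Full result column, 4 rows per line (a,b,c fixed per line; d,e runs 00..11 left to right):
  rows 0-3 [a,b,c=000]: 1111  = hex F
  rows 4-7 [a,b,c=001]: 1111  = hex F
  rows 8-11 [a,b,c=010]: 1111  = hex F
  rows 12-15 [a,b,c=011]: 1111  = hex F
  rows 16-19 [a,b,c=100]: 1111  = hex F
  rows 20-23 [a,b,c=101]: 1111  = hex F
  rows 24-27 [a,b,c=110]: 1111  = hex F
  rows 28-31 [a,b,c=111]: 1111  = hex F
Output column (row 0 .. row 31) = 11111111111111111111111111111111
Output column grouped in 4s = 1111 1111 1111 1111 1111 1111 1111 1111 = 0xFFFFFFFF
Convert to decimal digit by digit (value = value*16 + digit):
  F -> 15
  15*16 + 15 (F) = 255
  255*16 + 15 (F) = 4095
  4095*16 + 15 (F) = 65535
  65535*16 + 15 (F) = 1048575
  1048575*16 + 15 (F) = 16777215
  16777215*16 + 15 (F) = 268435455
  268435455*16 + 15 (F) = 4294967295
Decimal = 4294967295

4294967295


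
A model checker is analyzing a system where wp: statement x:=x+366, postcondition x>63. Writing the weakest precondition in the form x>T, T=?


Formula: wp(x:=E, P) = P[E/x] (substitute E for x in postcondition)
Step 1: Postcondition: x>63
Step 2: Substitute x+366 for x: x+366>63
Step 3: Solve for x: x > 63-366 = -303

-303


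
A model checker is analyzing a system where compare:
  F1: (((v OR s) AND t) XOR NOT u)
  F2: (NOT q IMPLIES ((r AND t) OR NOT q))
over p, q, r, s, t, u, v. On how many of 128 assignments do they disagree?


F1 = (((v OR s) AND t) XOR NOT u)
F2 = (NOT q IMPLIES ((r AND t) OR NOT q))
Evaluate both on each of 128 rows (bits = p,q,r,s,t,u,v):
  row 0 [0000000]: F1=1 F2=1 -> 0
  row 1 [0000001]: F1=1 F2=1 -> 0
  row 2 [0000010]: F1=0 F2=1 (differ) -> 1
  row 3 [0000011]: F1=0 F2=1 (differ) -> 1
  row 4 [0000100]: F1=1 F2=1 -> 0
  (every remaining row is evaluated the same way; all 128 results are listed next)
Full result column, 8 rows per line (p,q,r,s fixed per line; t,u,v runs 000..111 left to right):
  rows 0-7 [p,q,r,s=0000]: 00110110  (ones: 4)
  rows 8-15 [p,q,r,s=0001]: 00111100  (ones: 4)
  rows 16-23 [p,q,r,s=0010]: 00110110  (ones: 4)
  rows 24-31 [p,q,r,s=0011]: 00111100  (ones: 4)
  rows 32-39 [p,q,r,s=0100]: 00110110  (ones: 4)
  rows 40-47 [p,q,r,s=0101]: 00111100  (ones: 4)
  rows 48-55 [p,q,r,s=0110]: 00110110  (ones: 4)
  rows 56-63 [p,q,r,s=0111]: 00111100  (ones: 4)
  rows 64-71 [p,q,r,s=1000]: 00110110  (ones: 4)
  rows 72-79 [p,q,r,s=1001]: 00111100  (ones: 4)
  rows 80-87 [p,q,r,s=1010]: 00110110  (ones: 4)
  rows 88-95 [p,q,r,s=1011]: 00111100  (ones: 4)
  rows 96-103 [p,q,r,s=1100]: 00110110  (ones: 4)
  rows 104-111 [p,q,r,s=1101]: 00111100  (ones: 4)
  rows 112-119 [p,q,r,s=1110]: 00110110  (ones: 4)
  rows 120-127 [p,q,r,s=1111]: 00111100  (ones: 4)
Disagreements = 4+4+4+4+4+4+4+4+4+4+4+4+4+4+4+4 = 64

64


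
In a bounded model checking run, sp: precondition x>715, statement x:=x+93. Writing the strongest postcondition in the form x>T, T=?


Formula: sp(P, x:=E) = exists old_x. (x = E[old_x/x]) AND P[old_x/x] (old_x is the value of x before the assignment; eliminate old_x by solving x = E[old_x/x] for old_x)
Step 1: Precondition P: x>715, i.e. old_x > 715
Step 2: Assignment gives x = old_x + 93, so old_x = x - 93
Step 3: Substitute into P: x - 93 > 715
Step 4: Simplify: x > 715+93 = 808

808


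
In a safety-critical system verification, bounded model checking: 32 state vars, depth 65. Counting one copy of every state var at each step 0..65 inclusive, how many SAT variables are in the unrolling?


BMC unrolls to depth k, creating one copy of each state var for steps 0..k.
Step count = 65 + 1 = 66 (steps 0 through 65)
Vars per step = 32
Total = 32 * 66 = 2112

2112


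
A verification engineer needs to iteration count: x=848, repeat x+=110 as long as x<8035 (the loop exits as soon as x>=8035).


Step 1: x goes from 848 toward 8035 by 110; the body runs while x<8035, so iterations = ceil((bound-start)/step)
Step 2: Distance=7187
Step 3: ceil(7187/110)=66

66


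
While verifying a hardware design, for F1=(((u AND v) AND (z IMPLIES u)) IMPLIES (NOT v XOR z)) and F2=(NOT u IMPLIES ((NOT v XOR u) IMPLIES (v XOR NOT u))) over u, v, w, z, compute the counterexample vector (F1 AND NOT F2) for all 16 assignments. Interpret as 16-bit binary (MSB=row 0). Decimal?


F1 = (((u AND v) AND (z IMPLIES u)) IMPLIES (NOT v XOR z))
F2 = (NOT u IMPLIES ((NOT v XOR u) IMPLIES (v XOR NOT u)))
Counterexample to F1=>F2 is where F1=1 and F2=0.
Evaluate each row (bits = u,v,w,z, MSB first):
  row 0 [0000]: F1=1 F2=1 -> F1&~F2 -> 0
  row 1 [0001]: F1=1 F2=1 -> F1&~F2 -> 0
  row 2 [0010]: F1=1 F2=1 -> F1&~F2 -> 0
  row 3 [0011]: F1=1 F2=1 -> F1&~F2 -> 0
  row 4 [0100]: F1=1 F2=1 -> F1&~F2 -> 0
  row 5 [0101]: F1=1 F2=1 -> F1&~F2 -> 0
  row 6 [0110]: F1=1 F2=1 -> F1&~F2 -> 0
  row 7 [0111]: F1=1 F2=1 -> F1&~F2 -> 0
  row 8 [1000]: F1=1 F2=1 -> F1&~F2 -> 0
  row 9 [1001]: F1=1 F2=1 -> F1&~F2 -> 0
  row 10 [1010]: F1=1 F2=1 -> F1&~F2 -> 0
  row 11 [1011]: F1=1 F2=1 -> F1&~F2 -> 0
  row 12 [1100]: F1=0 F2=1 -> F1&~F2 -> 0
  row 13 [1101]: F1=1 F2=1 -> F1&~F2 -> 0
  row 14 [1110]: F1=0 F2=1 -> F1&~F2 -> 0
  row 15 [1111]: F1=1 F2=1 -> F1&~F2 -> 0
Full result column, 4 rows per line (u,v fixed per line; w,z runs 00..11 left to right):
  rows 0-3 [u,v=00]: 0000  = hex 0
  rows 4-7 [u,v=01]: 0000  = hex 0
  rows 8-11 [u,v=10]: 0000  = hex 0
  rows 12-15 [u,v=11]: 0000  = hex 0
Counterexample vector (row 0 .. row 15) = 0000000000000000
Output column grouped in 4s = 0000 0000 0000 0000 = 0x0000
Convert to decimal digit by digit (value = value*16 + digit):
  0 -> 0
  0*16 + 0 = 0
  0*16 + 0 = 0
  0*16 + 0 = 0
Decimal = 0

0
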